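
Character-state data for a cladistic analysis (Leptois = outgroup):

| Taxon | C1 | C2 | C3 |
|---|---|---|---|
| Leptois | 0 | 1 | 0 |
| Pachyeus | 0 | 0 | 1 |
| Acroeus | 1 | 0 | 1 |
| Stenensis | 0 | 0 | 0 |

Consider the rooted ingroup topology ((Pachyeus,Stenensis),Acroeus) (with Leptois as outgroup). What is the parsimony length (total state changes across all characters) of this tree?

Map each character onto ((Pachyeus,Stenensis),Acroeus) (rooted by Leptois) and count the minimum state changes it requires (Fitch parsimony):
C1: 1; C2: 1; C3: 2.
Total tree length = 4.

4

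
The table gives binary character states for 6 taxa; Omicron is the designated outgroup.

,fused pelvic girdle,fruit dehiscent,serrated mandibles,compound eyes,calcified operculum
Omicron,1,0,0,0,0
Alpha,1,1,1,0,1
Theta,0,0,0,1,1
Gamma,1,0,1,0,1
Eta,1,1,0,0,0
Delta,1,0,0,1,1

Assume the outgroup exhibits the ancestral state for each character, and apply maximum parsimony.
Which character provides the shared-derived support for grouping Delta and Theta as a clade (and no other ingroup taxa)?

compound eyes

Character polarity is set by the outgroup: the derived state is whichever differs from the outgroup's state, so for fused pelvic girdle the derived state is '0', and for the remaining characters it is '1'.
fused pelvic girdle (derived state '0') is unique to Theta (autapomorphy; uninformative for grouping).
fruit dehiscent groups Alpha and Eta, which is incompatible with the clades supported by the remaining characters; treating it as convergent (homoplasy) costs fewer steps than any alternative tree.
serrated mandibles: derived state '1' in Alpha and Gamma only — synapomorphy for {Alpha, Gamma}.
compound eyes (derived state '1') is shared by Delta and Theta — a synapomorphy uniting that clade.
Only Alpha, Delta, Gamma, and Theta show the derived state '1' for calcified operculum, supporting them as a clade.
Most parsimonious ingroup topology: (((Alpha,Gamma),(Theta,Delta)),Eta).
The clade {Delta, Theta} is supported by compound eyes: its derived state '1' occurs in exactly those taxa and in no other taxon (including the outgroup).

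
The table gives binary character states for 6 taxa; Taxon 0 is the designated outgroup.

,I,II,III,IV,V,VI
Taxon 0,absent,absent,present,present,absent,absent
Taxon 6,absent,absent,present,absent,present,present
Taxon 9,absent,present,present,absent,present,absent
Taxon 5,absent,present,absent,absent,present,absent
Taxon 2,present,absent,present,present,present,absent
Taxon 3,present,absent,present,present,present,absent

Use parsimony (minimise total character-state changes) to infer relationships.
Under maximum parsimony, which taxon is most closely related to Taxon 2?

Taxon 3

Character polarity is set by the outgroup: the derived state is whichever differs from the outgroup's state, so for III, IV the derived state is 'absent', and for the remaining characters it is 'present'.
I: derived state 'present' in Taxon 2 and Taxon 3 only — synapomorphy for {Taxon 2, Taxon 3}.
Only Taxon 5 and Taxon 9 show the derived state 'present' for II, supporting them as a clade.
III (derived state 'absent') is unique to Taxon 5 (autapomorphy; uninformative for grouping).
IV: derived state 'absent' in Taxon 5, Taxon 6, and Taxon 9 only — synapomorphy for {Taxon 5, Taxon 6, Taxon 9}.
All ingroup taxa share the derived state 'present' for V; it defines the ingroup but does not resolve relationships within it.
VI: derived state 'present' in Taxon 6 only — an autapomorphy, so it tells us nothing about relationships among taxa.
Most parsimonious ingroup topology: ((Taxon 6,(Taxon 9,Taxon 5)),(Taxon 2,Taxon 3)).
Taxon 2 and Taxon 3 form a cherry on this tree, so they are sister taxa.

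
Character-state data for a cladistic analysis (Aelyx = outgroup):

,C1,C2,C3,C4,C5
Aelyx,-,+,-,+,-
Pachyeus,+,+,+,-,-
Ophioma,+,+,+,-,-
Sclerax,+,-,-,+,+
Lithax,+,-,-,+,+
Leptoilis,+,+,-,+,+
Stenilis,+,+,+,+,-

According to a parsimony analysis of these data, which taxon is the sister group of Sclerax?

Lithax

Character polarity is set by the outgroup: the derived state is whichever differs from the outgroup's state, so for C2, C4 the derived state is '-', and for the remaining characters it is '+'.
All ingroup taxa share the derived state '+' for C1; it defines the ingroup but does not resolve relationships within it.
C2: derived state '-' in Lithax and Sclerax only — synapomorphy for {Lithax, Sclerax}.
C3: derived state '+' in Ophioma, Pachyeus, and Stenilis only — synapomorphy for {Ophioma, Pachyeus, Stenilis}.
Only Ophioma and Pachyeus show the derived state '-' for C4, supporting them as a clade.
C5 (derived state '+') is shared by Leptoilis, Lithax, and Sclerax — a synapomorphy uniting that clade.
Most parsimonious ingroup topology: (((Pachyeus,Ophioma),Stenilis),((Sclerax,Lithax),Leptoilis)).
Sclerax and Lithax form a cherry on this tree, so they are sister taxa.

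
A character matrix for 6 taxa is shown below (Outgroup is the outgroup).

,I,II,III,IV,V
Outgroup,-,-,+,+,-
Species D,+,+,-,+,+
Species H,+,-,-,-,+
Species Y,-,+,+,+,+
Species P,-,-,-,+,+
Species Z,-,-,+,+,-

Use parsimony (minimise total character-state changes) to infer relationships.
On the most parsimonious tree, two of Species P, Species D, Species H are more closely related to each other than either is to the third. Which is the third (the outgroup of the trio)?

Species P

Character polarity is set by the outgroup: the derived state is whichever differs from the outgroup's state, so for III, IV the derived state is '-', and for the remaining characters it is '+'.
I: derived state '+' in Species D and Species H only — synapomorphy for {Species D, Species H}.
II (state '+') occurs in Species D and Species Y but conflicts with the nesting implied by the other characters — most parsimoniously interpreted as homoplasy.
III: derived state '-' in Species D, Species H, and Species P only — synapomorphy for {Species D, Species H, Species P}.
IV (derived state '-') is unique to Species H (autapomorphy; uninformative for grouping).
Only Species D, Species H, Species P, and Species Y show the derived state '+' for V, supporting them as a clade.
Most parsimonious ingroup topology: ((((Species D,Species H),Species P),Species Y),Species Z).
Species D and Species H share a more recent common ancestor with each other than either does with Species P, so Species P is the least closely related of the three.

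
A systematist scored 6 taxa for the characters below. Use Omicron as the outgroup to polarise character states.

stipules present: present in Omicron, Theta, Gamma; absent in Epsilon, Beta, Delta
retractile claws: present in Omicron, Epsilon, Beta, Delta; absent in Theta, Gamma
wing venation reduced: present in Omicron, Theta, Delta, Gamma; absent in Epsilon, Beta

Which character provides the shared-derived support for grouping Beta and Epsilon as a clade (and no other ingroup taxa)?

The outgroup has state 'present' for every character, so 'absent' is the derived state throughout.
Only Beta, Delta, and Epsilon show the derived state 'absent' for stipules present, supporting them as a clade.
retractile claws: derived state 'absent' in Gamma and Theta only — synapomorphy for {Gamma, Theta}.
Only Beta and Epsilon show the derived state 'absent' for wing venation reduced, supporting them as a clade.
Most parsimonious ingroup topology: ((Theta,Gamma),((Epsilon,Beta),Delta)).
The clade {Beta, Epsilon} is supported by wing venation reduced: its derived state 'absent' occurs in exactly those taxa and in no other taxon (including the outgroup).

wing venation reduced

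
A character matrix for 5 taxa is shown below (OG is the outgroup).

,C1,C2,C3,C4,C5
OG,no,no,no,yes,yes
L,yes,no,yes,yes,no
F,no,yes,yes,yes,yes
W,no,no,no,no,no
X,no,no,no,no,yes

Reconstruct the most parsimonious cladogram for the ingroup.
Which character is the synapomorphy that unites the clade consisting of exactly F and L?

C3

Character polarity is set by the outgroup: the derived state is whichever differs from the outgroup's state, so for C4, C5 the derived state is 'no', and for the remaining characters it is 'yes'.
C1: derived state 'yes' in L only — an autapomorphy, so it tells us nothing about relationships among taxa.
C2 (derived state 'yes') is unique to F (autapomorphy; uninformative for grouping).
C3: derived state 'yes' in F and L only — synapomorphy for {F, L}.
C4 (derived state 'no') is shared by W and X — a synapomorphy uniting that clade.
C5 groups L and W, which is incompatible with the clades supported by the remaining characters; treating it as convergent (homoplasy) costs fewer steps than any alternative tree.
Most parsimonious ingroup topology: ((X,W),(L,F)).
The clade {F, L} is supported by C3: its derived state 'yes' occurs in exactly those taxa and in no other taxon (including the outgroup).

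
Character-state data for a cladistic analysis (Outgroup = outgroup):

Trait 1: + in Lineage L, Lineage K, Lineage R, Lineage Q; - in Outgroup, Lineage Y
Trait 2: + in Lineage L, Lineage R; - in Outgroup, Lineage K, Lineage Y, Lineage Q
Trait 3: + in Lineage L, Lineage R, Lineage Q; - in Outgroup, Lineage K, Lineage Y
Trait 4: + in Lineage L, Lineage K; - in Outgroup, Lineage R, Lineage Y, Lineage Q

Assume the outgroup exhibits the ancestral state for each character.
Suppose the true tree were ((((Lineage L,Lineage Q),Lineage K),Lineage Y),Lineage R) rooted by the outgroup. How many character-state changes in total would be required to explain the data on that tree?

Map each character onto ((((Lineage L,Lineage Q),Lineage K),Lineage Y),Lineage R) (rooted by Outgroup) and count the minimum state changes it requires (Fitch parsimony):
Trait 1: 2; Trait 2: 2; Trait 3: 2; Trait 4: 2.
Total tree length = 8.

8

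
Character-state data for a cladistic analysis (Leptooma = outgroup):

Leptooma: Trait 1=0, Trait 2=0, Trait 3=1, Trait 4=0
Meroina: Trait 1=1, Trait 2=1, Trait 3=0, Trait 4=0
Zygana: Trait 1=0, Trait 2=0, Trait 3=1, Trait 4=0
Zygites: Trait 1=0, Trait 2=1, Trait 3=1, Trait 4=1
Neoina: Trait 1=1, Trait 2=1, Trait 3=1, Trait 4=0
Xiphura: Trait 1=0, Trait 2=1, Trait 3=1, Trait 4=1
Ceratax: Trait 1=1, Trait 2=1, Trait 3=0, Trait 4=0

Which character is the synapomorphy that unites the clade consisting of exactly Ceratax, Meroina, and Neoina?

Character polarity is set by the outgroup: the derived state is whichever differs from the outgroup's state, so for Trait 3 the derived state is '0', and for the remaining characters it is '1'.
Trait 1: derived state '1' in Ceratax, Meroina, and Neoina only — synapomorphy for {Ceratax, Meroina, Neoina}.
Only Ceratax, Meroina, Neoina, Xiphura, and Zygites show the derived state '1' for Trait 2, supporting them as a clade.
Only Ceratax and Meroina show the derived state '0' for Trait 3, supporting them as a clade.
Only Xiphura and Zygites show the derived state '1' for Trait 4, supporting them as a clade.
Most parsimonious ingroup topology: ((((Meroina,Ceratax),Neoina),(Zygites,Xiphura)),Zygana).
The clade {Ceratax, Meroina, Neoina} is supported by Trait 1: its derived state '1' occurs in exactly those taxa and in no other taxon (including the outgroup).

Trait 1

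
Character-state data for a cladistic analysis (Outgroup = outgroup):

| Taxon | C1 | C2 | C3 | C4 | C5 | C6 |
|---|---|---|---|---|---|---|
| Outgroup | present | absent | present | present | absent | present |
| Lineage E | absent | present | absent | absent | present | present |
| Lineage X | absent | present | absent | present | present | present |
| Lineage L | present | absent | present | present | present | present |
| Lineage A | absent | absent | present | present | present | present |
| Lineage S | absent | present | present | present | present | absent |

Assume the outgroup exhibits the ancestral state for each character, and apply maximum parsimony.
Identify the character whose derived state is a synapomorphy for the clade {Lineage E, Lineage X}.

Character polarity is set by the outgroup: the derived state is whichever differs from the outgroup's state, so for C1, C3, C4, C6 the derived state is 'absent', and for the remaining characters it is 'present'.
C1: derived state 'absent' in Lineage A, Lineage E, Lineage S, and Lineage X only — synapomorphy for {Lineage A, Lineage E, Lineage S, Lineage X}.
C2 (derived state 'present') is shared by Lineage E, Lineage S, and Lineage X — a synapomorphy uniting that clade.
C3 (derived state 'absent') is shared by Lineage E and Lineage X — a synapomorphy uniting that clade.
C4: derived state 'absent' in Lineage E only — an autapomorphy, so it tells us nothing about relationships among taxa.
All ingroup taxa share the derived state 'present' for C5; it defines the ingroup but does not resolve relationships within it.
C6 (derived state 'absent') is unique to Lineage S (autapomorphy; uninformative for grouping).
Most parsimonious ingroup topology: ((((Lineage E,Lineage X),Lineage S),Lineage A),Lineage L).
The clade {Lineage E, Lineage X} is supported by C3: its derived state 'absent' occurs in exactly those taxa and in no other taxon (including the outgroup).

C3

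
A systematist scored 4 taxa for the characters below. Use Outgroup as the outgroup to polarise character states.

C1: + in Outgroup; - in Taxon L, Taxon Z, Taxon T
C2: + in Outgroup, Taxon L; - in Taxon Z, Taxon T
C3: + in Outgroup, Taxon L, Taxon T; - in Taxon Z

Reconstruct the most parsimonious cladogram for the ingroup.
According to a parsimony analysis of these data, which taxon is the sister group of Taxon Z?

The outgroup has state '+' for every character, so '-' is the derived state throughout.
C1 (derived state '-') is shared by all ingroup taxa — unites the whole ingroup.
C2 (derived state '-') is shared by Taxon T and Taxon Z — a synapomorphy uniting that clade.
C3 (derived state '-') is unique to Taxon Z (autapomorphy; uninformative for grouping).
Most parsimonious ingroup topology: (Taxon L,(Taxon Z,Taxon T)).
Taxon Z and Taxon T form a cherry on this tree, so they are sister taxa.

Taxon T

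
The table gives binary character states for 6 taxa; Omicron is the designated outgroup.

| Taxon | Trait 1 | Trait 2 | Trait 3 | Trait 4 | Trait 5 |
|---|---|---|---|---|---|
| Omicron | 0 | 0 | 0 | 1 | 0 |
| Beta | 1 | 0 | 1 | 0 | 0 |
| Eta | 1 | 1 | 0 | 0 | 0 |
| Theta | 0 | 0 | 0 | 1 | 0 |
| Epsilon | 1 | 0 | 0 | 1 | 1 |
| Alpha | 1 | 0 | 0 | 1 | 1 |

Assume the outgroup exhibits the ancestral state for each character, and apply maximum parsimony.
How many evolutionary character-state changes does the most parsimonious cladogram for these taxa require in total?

5

Character polarity is set by the outgroup: the derived state is whichever differs from the outgroup's state, so for Trait 4 the derived state is '0', and for the remaining characters it is '1'.
Trait 1: derived state '1' in Alpha, Beta, Epsilon, and Eta only — synapomorphy for {Alpha, Beta, Epsilon, Eta}.
Trait 2 (derived state '1') is unique to Eta (autapomorphy; uninformative for grouping).
Trait 3 (derived state '1') is unique to Beta (autapomorphy; uninformative for grouping).
Trait 4: derived state '0' in Beta and Eta only — synapomorphy for {Beta, Eta}.
Trait 5 (derived state '1') is shared by Alpha and Epsilon — a synapomorphy uniting that clade.
Most parsimonious ingroup topology: (((Beta,Eta),(Epsilon,Alpha)),Theta).
Changes per character on this tree: Trait 1: 1; Trait 2: 1; Trait 3: 1; Trait 4: 1; Trait 5: 1.
Total = 5.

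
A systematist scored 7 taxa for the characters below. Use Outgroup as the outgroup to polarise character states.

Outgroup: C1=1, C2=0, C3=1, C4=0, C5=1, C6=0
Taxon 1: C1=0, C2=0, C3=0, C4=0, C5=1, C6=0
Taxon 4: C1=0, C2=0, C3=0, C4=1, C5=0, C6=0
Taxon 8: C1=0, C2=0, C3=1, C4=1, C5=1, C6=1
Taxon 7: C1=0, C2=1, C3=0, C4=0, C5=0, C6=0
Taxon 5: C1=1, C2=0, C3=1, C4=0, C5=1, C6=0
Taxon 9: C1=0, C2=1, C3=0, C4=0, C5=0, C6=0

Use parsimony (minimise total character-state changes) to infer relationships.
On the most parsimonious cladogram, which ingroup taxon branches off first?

Taxon 5

Character polarity is set by the outgroup: the derived state is whichever differs from the outgroup's state, so for C1, C3, C5 the derived state is '0', and for the remaining characters it is '1'.
C1: derived state '0' in Taxon 1, Taxon 4, Taxon 7, Taxon 8, and Taxon 9 only — synapomorphy for {Taxon 1, Taxon 4, Taxon 7, Taxon 8, Taxon 9}.
C2: derived state '1' in Taxon 7 and Taxon 9 only — synapomorphy for {Taxon 7, Taxon 9}.
Only Taxon 1, Taxon 4, Taxon 7, and Taxon 9 show the derived state '0' for C3, supporting them as a clade.
C4 (state '1') occurs in Taxon 4 and Taxon 8 but conflicts with the nesting implied by the other characters — most parsimoniously interpreted as homoplasy.
Only Taxon 4, Taxon 7, and Taxon 9 show the derived state '0' for C5, supporting them as a clade.
C6 (derived state '1') is unique to Taxon 8 (autapomorphy; uninformative for grouping).
Most parsimonious ingroup topology: (((Taxon 1,(Taxon 4,(Taxon 7,Taxon 9))),Taxon 8),Taxon 5).
Taxon 5 is sister to the clade containing all other ingroup taxa, so it is the earliest-diverging (most basal) ingroup lineage.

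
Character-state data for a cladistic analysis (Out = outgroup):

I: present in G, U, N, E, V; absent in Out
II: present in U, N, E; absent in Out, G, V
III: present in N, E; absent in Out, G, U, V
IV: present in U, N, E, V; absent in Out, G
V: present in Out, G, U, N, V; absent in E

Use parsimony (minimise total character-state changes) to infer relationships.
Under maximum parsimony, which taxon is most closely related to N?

Character polarity is set by the outgroup: the derived state is whichever differs from the outgroup's state, so for V the derived state is 'absent', and for the remaining characters it is 'present'.
I (derived state 'present') is shared by all ingroup taxa — unites the whole ingroup.
II: derived state 'present' in E, N, and U only — synapomorphy for {E, N, U}.
III: derived state 'present' in E and N only — synapomorphy for {E, N}.
IV: derived state 'present' in E, N, U, and V only — synapomorphy for {E, N, U, V}.
V: derived state 'absent' in E only — an autapomorphy, so it tells us nothing about relationships among taxa.
Most parsimonious ingroup topology: (G,((U,(N,E)),V)).
N and E form a cherry on this tree, so they are sister taxa.

E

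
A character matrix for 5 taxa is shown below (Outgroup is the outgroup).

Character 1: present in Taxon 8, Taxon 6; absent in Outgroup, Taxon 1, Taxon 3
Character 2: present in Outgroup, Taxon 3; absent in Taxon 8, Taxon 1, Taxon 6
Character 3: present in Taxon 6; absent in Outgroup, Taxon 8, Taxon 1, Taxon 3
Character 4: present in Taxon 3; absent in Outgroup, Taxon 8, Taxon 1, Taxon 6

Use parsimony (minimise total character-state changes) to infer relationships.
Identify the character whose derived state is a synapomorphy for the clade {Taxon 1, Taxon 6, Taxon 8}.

Character 2

Character polarity is set by the outgroup: the derived state is whichever differs from the outgroup's state, so for Character 2 the derived state is 'absent', and for the remaining characters it is 'present'.
Only Taxon 6 and Taxon 8 show the derived state 'present' for Character 1, supporting them as a clade.
Only Taxon 1, Taxon 6, and Taxon 8 show the derived state 'absent' for Character 2, supporting them as a clade.
Character 3 (derived state 'present') is unique to Taxon 6 (autapomorphy; uninformative for grouping).
Character 4 (derived state 'present') is unique to Taxon 3 (autapomorphy; uninformative for grouping).
Most parsimonious ingroup topology: (((Taxon 8,Taxon 6),Taxon 1),Taxon 3).
The clade {Taxon 1, Taxon 6, Taxon 8} is supported by Character 2: its derived state 'absent' occurs in exactly those taxa and in no other taxon (including the outgroup).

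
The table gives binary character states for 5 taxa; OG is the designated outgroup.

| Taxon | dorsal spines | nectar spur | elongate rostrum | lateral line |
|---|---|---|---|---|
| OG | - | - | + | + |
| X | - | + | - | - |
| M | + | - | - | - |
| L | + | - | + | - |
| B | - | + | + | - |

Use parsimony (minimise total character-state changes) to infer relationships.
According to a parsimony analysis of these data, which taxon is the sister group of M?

Character polarity is set by the outgroup: the derived state is whichever differs from the outgroup's state, so for elongate rostrum, lateral line the derived state is '-', and for the remaining characters it is '+'.
Only L and M show the derived state '+' for dorsal spines, supporting them as a clade.
nectar spur (derived state '+') is shared by B and X — a synapomorphy uniting that clade.
elongate rostrum groups M and X, which is incompatible with the clades supported by the remaining characters; treating it as convergent (homoplasy) costs fewer steps than any alternative tree.
All ingroup taxa share the derived state '-' for lateral line; it defines the ingroup but does not resolve relationships within it.
Most parsimonious ingroup topology: ((X,B),(M,L)).
M and L form a cherry on this tree, so they are sister taxa.

L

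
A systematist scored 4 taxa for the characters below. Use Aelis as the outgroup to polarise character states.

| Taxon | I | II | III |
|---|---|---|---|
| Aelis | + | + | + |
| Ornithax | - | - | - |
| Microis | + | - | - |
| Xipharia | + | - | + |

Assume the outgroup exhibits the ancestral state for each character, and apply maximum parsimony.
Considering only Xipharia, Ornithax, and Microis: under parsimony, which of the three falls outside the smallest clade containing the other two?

The outgroup has state '+' for every character, so '-' is the derived state throughout.
I: derived state '-' in Ornithax only — an autapomorphy, so it tells us nothing about relationships among taxa.
All ingroup taxa share the derived state '-' for II; it defines the ingroup but does not resolve relationships within it.
III: derived state '-' in Microis and Ornithax only — synapomorphy for {Microis, Ornithax}.
Most parsimonious ingroup topology: ((Ornithax,Microis),Xipharia).
Microis and Ornithax share a more recent common ancestor with each other than either does with Xipharia, so Xipharia is the least closely related of the three.

Xipharia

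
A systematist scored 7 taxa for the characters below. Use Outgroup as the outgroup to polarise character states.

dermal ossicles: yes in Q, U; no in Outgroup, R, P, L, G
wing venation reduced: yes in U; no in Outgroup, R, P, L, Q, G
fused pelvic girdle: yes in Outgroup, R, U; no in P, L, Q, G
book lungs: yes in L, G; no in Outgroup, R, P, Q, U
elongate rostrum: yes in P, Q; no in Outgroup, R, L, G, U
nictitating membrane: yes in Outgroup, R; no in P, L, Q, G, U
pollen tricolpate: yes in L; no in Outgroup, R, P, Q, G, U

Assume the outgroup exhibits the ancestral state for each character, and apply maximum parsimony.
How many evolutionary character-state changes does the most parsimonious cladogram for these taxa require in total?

8

Character polarity is set by the outgroup: the derived state is whichever differs from the outgroup's state, so for fused pelvic girdle, nictitating membrane the derived state is 'no', and for the remaining characters it is 'yes'.
dermal ossicles groups Q and U, which is incompatible with the clades supported by the remaining characters; treating it as convergent (homoplasy) costs fewer steps than any alternative tree.
wing venation reduced (derived state 'yes') is unique to U (autapomorphy; uninformative for grouping).
fused pelvic girdle: derived state 'no' in G, L, P, and Q only — synapomorphy for {G, L, P, Q}.
book lungs (derived state 'yes') is shared by G and L — a synapomorphy uniting that clade.
elongate rostrum (derived state 'yes') is shared by P and Q — a synapomorphy uniting that clade.
Only G, L, P, Q, and U show the derived state 'no' for nictitating membrane, supporting them as a clade.
pollen tricolpate (derived state 'yes') is unique to L (autapomorphy; uninformative for grouping).
Most parsimonious ingroup topology: (R,(((P,Q),(L,G)),U)).
Changes per character on this tree: dermal ossicles: 2; wing venation reduced: 1; fused pelvic girdle: 1; book lungs: 1; elongate rostrum: 1; nictitating membrane: 1; pollen tricolpate: 1.
Total = 8.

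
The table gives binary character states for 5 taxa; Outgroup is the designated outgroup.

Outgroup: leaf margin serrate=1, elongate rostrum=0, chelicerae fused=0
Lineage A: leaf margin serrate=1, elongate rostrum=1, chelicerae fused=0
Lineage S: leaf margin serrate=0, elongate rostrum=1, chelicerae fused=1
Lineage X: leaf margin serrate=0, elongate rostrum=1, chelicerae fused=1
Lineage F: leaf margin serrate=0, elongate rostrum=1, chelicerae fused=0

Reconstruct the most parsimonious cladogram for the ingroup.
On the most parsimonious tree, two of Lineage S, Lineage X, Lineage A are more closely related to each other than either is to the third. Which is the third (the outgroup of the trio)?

Lineage A

Character polarity is set by the outgroup: the derived state is whichever differs from the outgroup's state, so for leaf margin serrate the derived state is '0', and for the remaining characters it is '1'.
leaf margin serrate: derived state '0' in Lineage F, Lineage S, and Lineage X only — synapomorphy for {Lineage F, Lineage S, Lineage X}.
elongate rostrum (derived state '1') is shared by all ingroup taxa — unites the whole ingroup.
chelicerae fused (derived state '1') is shared by Lineage S and Lineage X — a synapomorphy uniting that clade.
Most parsimonious ingroup topology: (Lineage A,((Lineage S,Lineage X),Lineage F)).
Lineage S and Lineage X share a more recent common ancestor with each other than either does with Lineage A, so Lineage A is the least closely related of the three.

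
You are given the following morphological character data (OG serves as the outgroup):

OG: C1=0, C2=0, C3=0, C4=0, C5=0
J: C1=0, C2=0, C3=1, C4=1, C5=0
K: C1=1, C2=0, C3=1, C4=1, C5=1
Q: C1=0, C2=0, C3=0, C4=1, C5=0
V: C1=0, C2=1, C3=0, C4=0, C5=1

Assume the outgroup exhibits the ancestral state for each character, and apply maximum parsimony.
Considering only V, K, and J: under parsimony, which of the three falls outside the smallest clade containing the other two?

V

The outgroup has state '0' for every character, so '1' is the derived state throughout.
C1 (derived state '1') is unique to K (autapomorphy; uninformative for grouping).
C2: derived state '1' in V only — an autapomorphy, so it tells us nothing about relationships among taxa.
C3: derived state '1' in J and K only — synapomorphy for {J, K}.
Only J, K, and Q show the derived state '1' for C4, supporting them as a clade.
C5 (state '1') occurs in K and V but conflicts with the nesting implied by the other characters — most parsimoniously interpreted as homoplasy.
Most parsimonious ingroup topology: (((J,K),Q),V).
J and K share a more recent common ancestor with each other than either does with V, so V is the least closely related of the three.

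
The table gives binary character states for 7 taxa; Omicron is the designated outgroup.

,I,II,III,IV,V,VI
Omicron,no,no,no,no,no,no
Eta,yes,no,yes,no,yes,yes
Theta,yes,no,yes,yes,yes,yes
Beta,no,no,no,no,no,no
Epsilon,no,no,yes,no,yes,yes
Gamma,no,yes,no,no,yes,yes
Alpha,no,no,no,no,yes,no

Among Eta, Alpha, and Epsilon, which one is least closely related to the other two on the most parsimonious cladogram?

The outgroup has state 'no' for every character, so 'yes' is the derived state throughout.
I (derived state 'yes') is shared by Eta and Theta — a synapomorphy uniting that clade.
II: derived state 'yes' in Gamma only — an autapomorphy, so it tells us nothing about relationships among taxa.
III: derived state 'yes' in Epsilon, Eta, and Theta only — synapomorphy for {Epsilon, Eta, Theta}.
IV (derived state 'yes') is unique to Theta (autapomorphy; uninformative for grouping).
Only Alpha, Epsilon, Eta, Gamma, and Theta show the derived state 'yes' for V, supporting them as a clade.
Only Epsilon, Eta, Gamma, and Theta show the derived state 'yes' for VI, supporting them as a clade.
Most parsimonious ingroup topology: (((((Eta,Theta),Epsilon),Gamma),Alpha),Beta).
Eta and Epsilon share a more recent common ancestor with each other than either does with Alpha, so Alpha is the least closely related of the three.

Alpha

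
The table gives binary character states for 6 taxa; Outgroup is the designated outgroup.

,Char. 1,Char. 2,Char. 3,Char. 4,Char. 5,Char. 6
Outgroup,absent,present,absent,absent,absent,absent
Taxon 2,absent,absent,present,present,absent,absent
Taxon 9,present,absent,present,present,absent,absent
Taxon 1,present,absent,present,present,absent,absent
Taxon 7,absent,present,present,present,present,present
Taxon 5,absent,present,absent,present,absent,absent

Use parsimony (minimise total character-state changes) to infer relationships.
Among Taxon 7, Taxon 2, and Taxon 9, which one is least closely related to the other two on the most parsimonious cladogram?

Taxon 7

Character polarity is set by the outgroup: the derived state is whichever differs from the outgroup's state, so for Char. 2 the derived state is 'absent', and for the remaining characters it is 'present'.
Char. 1: derived state 'present' in Taxon 1 and Taxon 9 only — synapomorphy for {Taxon 1, Taxon 9}.
Only Taxon 1, Taxon 2, and Taxon 9 show the derived state 'absent' for Char. 2, supporting them as a clade.
Char. 3 (derived state 'present') is shared by Taxon 1, Taxon 2, Taxon 7, and Taxon 9 — a synapomorphy uniting that clade.
All ingroup taxa share the derived state 'present' for Char. 4; it defines the ingroup but does not resolve relationships within it.
Char. 5 (derived state 'present') is unique to Taxon 7 (autapomorphy; uninformative for grouping).
Char. 6: derived state 'present' in Taxon 7 only — an autapomorphy, so it tells us nothing about relationships among taxa.
Most parsimonious ingroup topology: (((Taxon 2,(Taxon 9,Taxon 1)),Taxon 7),Taxon 5).
Taxon 2 and Taxon 9 share a more recent common ancestor with each other than either does with Taxon 7, so Taxon 7 is the least closely related of the three.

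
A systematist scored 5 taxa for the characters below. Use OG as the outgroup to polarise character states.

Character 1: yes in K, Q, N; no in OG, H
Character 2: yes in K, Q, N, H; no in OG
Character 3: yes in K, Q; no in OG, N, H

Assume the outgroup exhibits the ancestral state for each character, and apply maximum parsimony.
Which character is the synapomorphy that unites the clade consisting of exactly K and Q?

The outgroup has state 'no' for every character, so 'yes' is the derived state throughout.
Character 1: derived state 'yes' in K, N, and Q only — synapomorphy for {K, N, Q}.
Character 2 (derived state 'yes') is shared by all ingroup taxa — unites the whole ingroup.
Only K and Q show the derived state 'yes' for Character 3, supporting them as a clade.
Most parsimonious ingroup topology: (((K,Q),N),H).
The clade {K, Q} is supported by Character 3: its derived state 'yes' occurs in exactly those taxa and in no other taxon (including the outgroup).

Character 3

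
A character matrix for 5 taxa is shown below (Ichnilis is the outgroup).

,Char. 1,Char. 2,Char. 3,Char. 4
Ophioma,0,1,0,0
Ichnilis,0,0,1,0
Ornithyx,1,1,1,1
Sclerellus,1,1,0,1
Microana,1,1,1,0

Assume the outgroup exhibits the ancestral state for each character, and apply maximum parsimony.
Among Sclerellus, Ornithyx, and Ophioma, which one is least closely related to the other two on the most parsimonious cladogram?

Ophioma

Character polarity is set by the outgroup: the derived state is whichever differs from the outgroup's state, so for Char. 3 the derived state is '0', and for the remaining characters it is '1'.
Only Microana, Ornithyx, and Sclerellus show the derived state '1' for Char. 1, supporting them as a clade.
Char. 2 (derived state '1') is shared by all ingroup taxa — unites the whole ingroup.
Char. 3 groups Ophioma and Sclerellus, which is incompatible with the clades supported by the remaining characters; treating it as convergent (homoplasy) costs fewer steps than any alternative tree.
Only Ornithyx and Sclerellus show the derived state '1' for Char. 4, supporting them as a clade.
Most parsimonious ingroup topology: ((Microana,(Ornithyx,Sclerellus)),Ophioma).
Ornithyx and Sclerellus share a more recent common ancestor with each other than either does with Ophioma, so Ophioma is the least closely related of the three.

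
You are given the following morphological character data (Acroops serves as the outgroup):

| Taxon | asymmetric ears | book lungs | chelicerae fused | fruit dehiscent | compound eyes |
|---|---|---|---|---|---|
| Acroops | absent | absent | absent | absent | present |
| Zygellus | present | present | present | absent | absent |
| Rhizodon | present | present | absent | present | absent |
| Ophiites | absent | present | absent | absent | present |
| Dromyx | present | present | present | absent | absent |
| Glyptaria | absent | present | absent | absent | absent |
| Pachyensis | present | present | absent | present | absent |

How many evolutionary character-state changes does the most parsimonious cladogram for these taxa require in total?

Character polarity is set by the outgroup: the derived state is whichever differs from the outgroup's state, so for compound eyes the derived state is 'absent', and for the remaining characters it is 'present'.
Only Dromyx, Pachyensis, Rhizodon, and Zygellus show the derived state 'present' for asymmetric ears, supporting them as a clade.
All ingroup taxa share the derived state 'present' for book lungs; it defines the ingroup but does not resolve relationships within it.
chelicerae fused (derived state 'present') is shared by Dromyx and Zygellus — a synapomorphy uniting that clade.
fruit dehiscent (derived state 'present') is shared by Pachyensis and Rhizodon — a synapomorphy uniting that clade.
compound eyes: derived state 'absent' in Dromyx, Glyptaria, Pachyensis, Rhizodon, and Zygellus only — synapomorphy for {Dromyx, Glyptaria, Pachyensis, Rhizodon, Zygellus}.
Most parsimonious ingroup topology: ((((Zygellus,Dromyx),(Rhizodon,Pachyensis)),Glyptaria),Ophiites).
Changes per character on this tree: asymmetric ears: 1; book lungs: 1; chelicerae fused: 1; fruit dehiscent: 1; compound eyes: 1.
Total = 5.

5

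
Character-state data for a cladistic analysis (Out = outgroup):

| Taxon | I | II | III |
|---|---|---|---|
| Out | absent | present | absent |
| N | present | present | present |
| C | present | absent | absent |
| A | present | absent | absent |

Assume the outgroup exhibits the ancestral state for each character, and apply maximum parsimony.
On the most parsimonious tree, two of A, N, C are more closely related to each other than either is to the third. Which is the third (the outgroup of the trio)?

Character polarity is set by the outgroup: the derived state is whichever differs from the outgroup's state, so for II the derived state is 'absent', and for the remaining characters it is 'present'.
I (derived state 'present') is shared by all ingroup taxa — unites the whole ingroup.
II (derived state 'absent') is shared by A and C — a synapomorphy uniting that clade.
III (derived state 'present') is unique to N (autapomorphy; uninformative for grouping).
Most parsimonious ingroup topology: (N,(C,A)).
C and A share a more recent common ancestor with each other than either does with N, so N is the least closely related of the three.

N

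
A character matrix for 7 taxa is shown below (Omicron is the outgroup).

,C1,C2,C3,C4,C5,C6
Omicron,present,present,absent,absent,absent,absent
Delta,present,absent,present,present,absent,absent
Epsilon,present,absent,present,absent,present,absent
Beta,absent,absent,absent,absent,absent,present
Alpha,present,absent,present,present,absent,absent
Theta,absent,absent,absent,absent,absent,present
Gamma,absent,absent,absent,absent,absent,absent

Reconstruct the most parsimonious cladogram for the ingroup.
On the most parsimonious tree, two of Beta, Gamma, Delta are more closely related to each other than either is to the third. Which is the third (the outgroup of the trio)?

Delta

Character polarity is set by the outgroup: the derived state is whichever differs from the outgroup's state, so for C1, C2 the derived state is 'absent', and for the remaining characters it is 'present'.
Only Beta, Gamma, and Theta show the derived state 'absent' for C1, supporting them as a clade.
All ingroup taxa share the derived state 'absent' for C2; it defines the ingroup but does not resolve relationships within it.
C3: derived state 'present' in Alpha, Delta, and Epsilon only — synapomorphy for {Alpha, Delta, Epsilon}.
Only Alpha and Delta show the derived state 'present' for C4, supporting them as a clade.
C5 (derived state 'present') is unique to Epsilon (autapomorphy; uninformative for grouping).
Only Beta and Theta show the derived state 'present' for C6, supporting them as a clade.
Most parsimonious ingroup topology: (((Delta,Alpha),Epsilon),((Beta,Theta),Gamma)).
Beta and Gamma share a more recent common ancestor with each other than either does with Delta, so Delta is the least closely related of the three.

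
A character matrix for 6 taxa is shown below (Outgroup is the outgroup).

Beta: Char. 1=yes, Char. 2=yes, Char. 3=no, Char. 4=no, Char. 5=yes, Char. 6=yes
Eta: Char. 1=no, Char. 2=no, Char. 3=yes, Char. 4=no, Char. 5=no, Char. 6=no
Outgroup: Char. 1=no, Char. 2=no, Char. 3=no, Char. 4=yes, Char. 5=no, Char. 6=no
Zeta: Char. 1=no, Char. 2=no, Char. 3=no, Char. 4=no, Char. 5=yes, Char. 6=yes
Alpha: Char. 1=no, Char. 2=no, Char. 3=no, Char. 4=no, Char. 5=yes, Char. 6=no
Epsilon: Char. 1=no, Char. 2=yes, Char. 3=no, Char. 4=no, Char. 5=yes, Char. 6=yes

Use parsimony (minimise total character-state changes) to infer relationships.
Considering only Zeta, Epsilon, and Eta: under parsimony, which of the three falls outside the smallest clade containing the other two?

Eta

Character polarity is set by the outgroup: the derived state is whichever differs from the outgroup's state, so for Char. 4 the derived state is 'no', and for the remaining characters it is 'yes'.
Char. 1: derived state 'yes' in Beta only — an autapomorphy, so it tells us nothing about relationships among taxa.
Char. 2: derived state 'yes' in Beta and Epsilon only — synapomorphy for {Beta, Epsilon}.
Char. 3 (derived state 'yes') is unique to Eta (autapomorphy; uninformative for grouping).
All ingroup taxa share the derived state 'no' for Char. 4; it defines the ingroup but does not resolve relationships within it.
Char. 5 (derived state 'yes') is shared by Alpha, Beta, Epsilon, and Zeta — a synapomorphy uniting that clade.
Char. 6: derived state 'yes' in Beta, Epsilon, and Zeta only — synapomorphy for {Beta, Epsilon, Zeta}.
Most parsimonious ingroup topology: (Eta,(Alpha,(Zeta,(Epsilon,Beta)))).
Epsilon and Zeta share a more recent common ancestor with each other than either does with Eta, so Eta is the least closely related of the three.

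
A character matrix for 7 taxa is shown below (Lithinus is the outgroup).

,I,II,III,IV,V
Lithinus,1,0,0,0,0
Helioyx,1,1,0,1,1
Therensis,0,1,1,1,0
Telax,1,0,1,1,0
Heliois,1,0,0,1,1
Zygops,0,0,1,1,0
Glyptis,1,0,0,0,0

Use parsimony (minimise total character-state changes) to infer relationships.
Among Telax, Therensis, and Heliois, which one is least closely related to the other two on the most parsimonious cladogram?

Heliois

Character polarity is set by the outgroup: the derived state is whichever differs from the outgroup's state, so for I the derived state is '0', and for the remaining characters it is '1'.
Only Therensis and Zygops show the derived state '0' for I, supporting them as a clade.
II (state '1') occurs in Helioyx and Therensis but conflicts with the nesting implied by the other characters — most parsimoniously interpreted as homoplasy.
III: derived state '1' in Telax, Therensis, and Zygops only — synapomorphy for {Telax, Therensis, Zygops}.
Only Heliois, Helioyx, Telax, Therensis, and Zygops show the derived state '1' for IV, supporting them as a clade.
V: derived state '1' in Heliois and Helioyx only — synapomorphy for {Heliois, Helioyx}.
Most parsimonious ingroup topology: (((Helioyx,Heliois),((Therensis,Zygops),Telax)),Glyptis).
Telax and Therensis share a more recent common ancestor with each other than either does with Heliois, so Heliois is the least closely related of the three.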